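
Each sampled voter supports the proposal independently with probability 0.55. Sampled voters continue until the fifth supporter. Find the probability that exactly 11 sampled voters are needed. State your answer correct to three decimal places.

0.088

Y = trial on which the fifth success occurs; negative binomial, r=5, p=0.55.
P(Y=11) = C(10,4) · p^5 · (1−p)^6
= 210 · 0.050328 · 0.0083038 = 0.08776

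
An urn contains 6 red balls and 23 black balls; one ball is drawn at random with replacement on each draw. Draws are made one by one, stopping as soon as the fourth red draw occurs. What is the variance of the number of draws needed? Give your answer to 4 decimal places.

74.1111

Y = total draws until the fourth success; negative binomial with r=4, p=0.206897.
Var(Y) = r(1−p)/p² = 4·0.793103 / 0.206897² = 74.111111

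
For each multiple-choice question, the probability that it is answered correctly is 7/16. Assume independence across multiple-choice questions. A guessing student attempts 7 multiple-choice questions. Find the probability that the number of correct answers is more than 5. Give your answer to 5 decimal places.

0.03068

X ~ Binomial(7, 0.4375); P(X ≥ 6) = Σ C(7,k) p^k (1−p)^(7−k) over k:
  k=6: C(7,6)·0.4375^6·0.5625^1 = 0.0276114
  k=7: C(7,7)·0.4375^7·0.5625^0 = 0.0030679
Total = 0.0306794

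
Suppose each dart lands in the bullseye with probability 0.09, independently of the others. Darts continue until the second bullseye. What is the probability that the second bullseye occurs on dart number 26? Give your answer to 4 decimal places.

0.0211

Y = trial on which the second success occurs; negative binomial, r=2, p=0.09.
P(Y=26) = C(25,1) · p^2 · (1−p)^24
= 25 · 0.0081 · 0.10399 = 0.021058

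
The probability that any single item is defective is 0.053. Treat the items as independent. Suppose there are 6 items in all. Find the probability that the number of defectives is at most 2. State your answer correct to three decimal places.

0.997

X ~ Binomial(6, 0.053); P(X ≤ 2) = Σ C(6,k) p^k (1−p)^(6−k) over k:
  k=0: C(6,0)·0.053^0·0.947^6 = 0.72127
  k=1: C(6,1)·0.053^1·0.947^5 = 0.24220
  k=2: C(6,2)·0.053^2·0.947^4 = 0.03389
Total = 0.99736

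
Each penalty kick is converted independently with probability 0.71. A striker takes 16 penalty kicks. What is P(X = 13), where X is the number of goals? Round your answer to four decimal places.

0.1591

X ~ Binomial(n=16, p=0.71).
P(X=13) = C(16,13) · p^13 · (1−p)^3
= 560 · 0.011651 · 0.024389 = 0.159126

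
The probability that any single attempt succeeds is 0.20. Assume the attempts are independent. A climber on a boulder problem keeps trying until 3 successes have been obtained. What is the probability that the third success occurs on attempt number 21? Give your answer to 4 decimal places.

Y = trial on which the third success occurs; negative binomial, r=3, p=0.20.
P(Y=21) = C(20,2) · p^3 · (1−p)^18
= 190 · 0.008 · 0.018014 = 0.027382

0.0274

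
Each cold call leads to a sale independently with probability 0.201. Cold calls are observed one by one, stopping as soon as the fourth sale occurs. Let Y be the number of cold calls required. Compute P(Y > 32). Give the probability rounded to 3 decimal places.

Needing more than 32 cold calls ⇔ fewer than 4 successes in the first 32. With X ~ Binomial(32, 0.201), P(Y > 32) = P(X ≤ 3).
  k=0: C(32,0)·0.201^0·0.799^32 = 0.00076
  k=1: C(32,1)·0.201^1·0.799^31 = 0.00613
  k=2: C(32,2)·0.201^2·0.799^30 = 0.02389
  k=3: C(32,3)·0.201^3·0.799^29 = 0.06011
P(X ≤ 3) = 0.09089

0.091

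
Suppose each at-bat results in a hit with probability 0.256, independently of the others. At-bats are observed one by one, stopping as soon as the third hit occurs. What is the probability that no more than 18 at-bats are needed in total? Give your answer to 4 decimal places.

0.8765

Finishing within 18 at-bats ⇔ at least 3 successes in the first 18. With X ~ Binomial(18, 0.256), P(Y ≤ 18) = 1 − P(X ≤ 2).
  k=0: C(18,0)·0.256^0·0.744^18 = 0.004879
  k=1: C(18,1)·0.256^1·0.744^17 = 0.030217
  k=2: C(18,2)·0.256^2·0.744^16 = 0.088377
1 − 0.123473 = 0.876527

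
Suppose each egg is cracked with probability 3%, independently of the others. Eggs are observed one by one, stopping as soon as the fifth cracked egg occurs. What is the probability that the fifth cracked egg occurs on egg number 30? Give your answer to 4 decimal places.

0.0003

Y = trial on which the fifth success occurs; negative binomial, r=5, p=0.03.
P(Y=30) = C(29,4) · p^5 · (1−p)^25
= 23751 · 2.43e-08 · 0.46697 = 0.000270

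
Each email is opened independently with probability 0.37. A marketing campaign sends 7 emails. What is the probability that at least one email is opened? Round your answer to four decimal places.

0.9606

P(at least one) = 1 − P(none) = 1 − (1 − 0.37)^7
= 1 − 0.039390 = 0.960610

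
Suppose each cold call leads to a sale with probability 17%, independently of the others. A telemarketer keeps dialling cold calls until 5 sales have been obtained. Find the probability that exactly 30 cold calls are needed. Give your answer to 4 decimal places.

Y = trial on which the fifth success occurs; negative binomial, r=5, p=0.17.
P(Y=30) = C(29,4) · p^5 · (1−p)^25
= 23751 · 0.00014199 · 0.0094831 = 0.031980

0.0320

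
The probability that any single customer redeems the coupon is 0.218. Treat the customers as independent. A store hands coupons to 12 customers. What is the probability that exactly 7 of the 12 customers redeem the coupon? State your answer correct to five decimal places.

X ~ Binomial(n=12, p=0.218).
P(X=7) = C(12,7) · p^7 · (1−p)^5
= 792 · 2.3399e-05 · 0.29244 = 0.0054194

0.00542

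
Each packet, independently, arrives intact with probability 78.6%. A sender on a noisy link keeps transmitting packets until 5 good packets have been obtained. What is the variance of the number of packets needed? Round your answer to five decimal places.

Y = total packets until the fifth success; negative binomial with r=5, p=0.786.
Var(Y) = r(1−p)/p² = 5·0.214 / 0.786² = 1.7319633

1.73196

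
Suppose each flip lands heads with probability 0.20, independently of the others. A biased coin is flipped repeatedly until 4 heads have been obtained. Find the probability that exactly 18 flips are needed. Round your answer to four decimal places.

0.0479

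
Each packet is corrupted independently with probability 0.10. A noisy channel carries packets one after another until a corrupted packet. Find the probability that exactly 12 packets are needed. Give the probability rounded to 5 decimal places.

0.03138

Geometric (trials to first success), p = 0.10.
P(Y = 12) = (1−p)^11 · p = 0.31381 · 0.10 = 0.0313811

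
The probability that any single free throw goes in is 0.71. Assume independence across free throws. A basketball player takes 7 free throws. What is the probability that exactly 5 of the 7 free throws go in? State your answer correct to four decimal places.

X ~ Binomial(n=7, p=0.71).
P(X=5) = C(7,5) · p^5 · (1−p)^2
= 21 · 0.18042 · 0.0841 = 0.318645

0.3186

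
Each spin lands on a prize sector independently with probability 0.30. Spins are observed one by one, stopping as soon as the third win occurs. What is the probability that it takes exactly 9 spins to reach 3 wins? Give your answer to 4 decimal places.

0.0889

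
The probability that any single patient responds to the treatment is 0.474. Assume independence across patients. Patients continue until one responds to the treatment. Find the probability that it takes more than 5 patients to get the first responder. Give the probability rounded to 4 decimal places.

Y = number of patients to the first success; geometric, p = 0.474.
P(Y > 5) = P(first 5 all fail) = (1−p)^5 = 0.040265

0.0403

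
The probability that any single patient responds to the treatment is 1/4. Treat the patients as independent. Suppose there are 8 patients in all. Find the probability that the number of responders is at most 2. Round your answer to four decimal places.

X ~ Binomial(8, 0.25); P(X ≤ 2) = Σ C(8,k) p^k (1−p)^(8−k) over k:
  k=0: C(8,0)·0.25^0·0.75^8 = 0.100113
  k=1: C(8,1)·0.25^1·0.75^7 = 0.266968
  k=2: C(8,2)·0.25^2·0.75^6 = 0.311462
Total = 0.678543

0.6785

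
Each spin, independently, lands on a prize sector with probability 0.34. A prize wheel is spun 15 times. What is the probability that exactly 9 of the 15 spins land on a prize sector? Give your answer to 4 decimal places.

0.0251

X ~ Binomial(n=15, p=0.34).
P(X=9) = C(15,9) · p^9 · (1−p)^6
= 5005 · 6.0717e-05 · 0.082654 = 0.025118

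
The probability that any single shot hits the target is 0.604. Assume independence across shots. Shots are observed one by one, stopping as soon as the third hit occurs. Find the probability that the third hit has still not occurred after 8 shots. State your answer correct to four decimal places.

0.0474

Needing more than 8 shots ⇔ fewer than 3 successes in the first 8. With X ~ Binomial(8, 0.604), P(Y > 8) = P(X ≤ 2).
  k=0: C(8,0)·0.604^0·0.396^8 = 0.000605
  k=1: C(8,1)·0.604^1·0.396^7 = 0.007379
  k=2: C(8,2)·0.604^2·0.396^6 = 0.039392
P(X ≤ 2) = 0.047375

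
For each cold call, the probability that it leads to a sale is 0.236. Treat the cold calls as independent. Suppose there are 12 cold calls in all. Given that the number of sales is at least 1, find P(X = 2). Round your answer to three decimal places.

X ~ Binomial(12, 0.236). Want P(X=2 | X≥1) = P(X=2) / P(X≥1).
P(X=2) = C(12,2)·0.236^2·0.764^10 = 0.24906
P(X≥1) = 1 − 0.03955 = 0.96045
Ratio = 0.24906 / 0.96045 = 0.25931

0.259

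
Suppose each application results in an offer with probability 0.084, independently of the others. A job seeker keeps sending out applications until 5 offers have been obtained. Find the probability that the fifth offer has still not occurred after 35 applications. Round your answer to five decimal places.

Needing more than 35 applications ⇔ fewer than 5 successes in the first 35. With X ~ Binomial(35, 0.084), P(Y > 35) = P(X ≤ 4).
  k=0: C(35,0)·0.084^0·0.916^35 = 0.0463812
  k=1: C(35,1)·0.084^1·0.916^34 = 0.1488653
  k=2: C(35,2)·0.084^2·0.916^33 = 0.2320738
  k=3: C(35,3)·0.084^3·0.916^32 = 0.2341007
  k=4: C(35,4)·0.084^4·0.916^31 = 0.1717420
P(X ≤ 4) = 0.8331629

0.83316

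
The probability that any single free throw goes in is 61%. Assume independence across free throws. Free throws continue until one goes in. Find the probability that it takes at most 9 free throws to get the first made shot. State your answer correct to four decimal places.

0.9998

Y = number of free throws to the first success; geometric, p = 0.61.
P(Y ≤ 9) = 1 − (1−p)^9 = 1 − 0.000209 = 0.999791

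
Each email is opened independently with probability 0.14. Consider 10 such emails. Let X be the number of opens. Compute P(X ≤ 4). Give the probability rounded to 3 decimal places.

X ~ Binomial(10, 0.14); P(X ≤ 4) = Σ C(10,k) p^k (1−p)^(10−k) over k:
  k=0: C(10,0)·0.14^0·0.86^10 = 0.22130
  k=1: C(10,1)·0.14^1·0.86^9 = 0.36026
  k=2: C(10,2)·0.14^2·0.86^8 = 0.26391
  k=3: C(10,3)·0.14^3·0.86^7 = 0.11457
  k=4: C(10,4)·0.14^4·0.86^6 = 0.03264
Total = 0.99267

0.993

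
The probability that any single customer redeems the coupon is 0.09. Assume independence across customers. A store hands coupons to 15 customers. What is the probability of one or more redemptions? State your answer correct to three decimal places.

P(at least one) = 1 − P(none) = 1 − (1 − 0.09)^15
= 1 − 0.24301 = 0.75699

0.757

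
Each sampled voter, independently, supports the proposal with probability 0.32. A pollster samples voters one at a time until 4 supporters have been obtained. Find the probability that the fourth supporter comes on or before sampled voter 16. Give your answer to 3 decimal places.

0.805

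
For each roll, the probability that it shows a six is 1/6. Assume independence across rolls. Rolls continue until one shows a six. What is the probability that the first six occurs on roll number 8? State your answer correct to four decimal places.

0.0465

Geometric (trials to first success), p = 0.166667.
P(Y = 8) = (1−p)^7 · p = 0.27908 · 0.166667 = 0.046514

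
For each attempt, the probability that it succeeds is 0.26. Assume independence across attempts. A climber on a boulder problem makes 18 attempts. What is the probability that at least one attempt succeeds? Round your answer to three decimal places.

0.996

P(at least one) = 1 − P(none) = 1 − (1 − 0.26)^18
= 1 − 0.00443 = 0.99557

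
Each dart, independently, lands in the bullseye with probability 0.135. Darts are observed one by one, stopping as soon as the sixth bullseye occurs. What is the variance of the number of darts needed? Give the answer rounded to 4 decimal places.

Y = total darts until the sixth success; negative binomial with r=6, p=0.135.
Var(Y) = r(1−p)/p² = 6·0.865 / 0.135² = 284.773663

284.7737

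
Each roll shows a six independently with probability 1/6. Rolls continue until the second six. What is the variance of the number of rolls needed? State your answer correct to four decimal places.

60.0000

Y = total rolls until the second success; negative binomial with r=2, p=0.166667.
Var(Y) = r(1−p)/p² = 2·0.833333 / 0.166667² = 60.000000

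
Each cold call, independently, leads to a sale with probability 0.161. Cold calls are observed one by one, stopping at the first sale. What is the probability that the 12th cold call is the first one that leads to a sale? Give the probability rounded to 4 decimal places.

0.0233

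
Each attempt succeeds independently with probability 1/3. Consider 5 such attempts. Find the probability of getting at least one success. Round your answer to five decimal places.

0.86831

P(at least one) = 1 − P(none) = 1 − (1 − 0.333333)^5
= 1 − 0.1316872 = 0.8683128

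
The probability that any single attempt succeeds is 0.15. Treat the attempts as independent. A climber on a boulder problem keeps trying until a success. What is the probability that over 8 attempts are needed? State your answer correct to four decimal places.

0.2725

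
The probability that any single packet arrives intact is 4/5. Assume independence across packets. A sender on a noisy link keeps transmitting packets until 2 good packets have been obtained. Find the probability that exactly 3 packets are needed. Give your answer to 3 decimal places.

0.256

Y = trial on which the second success occurs; negative binomial, r=2, p=0.80.
P(Y=3) = C(2,1) · p^2 · (1−p)^1
= 2 · 0.64 · 0.2 = 0.25600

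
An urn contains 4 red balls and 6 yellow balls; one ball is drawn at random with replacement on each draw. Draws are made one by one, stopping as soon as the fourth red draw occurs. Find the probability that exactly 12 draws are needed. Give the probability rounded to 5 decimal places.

0.07095

Y = trial on which the fourth success occurs; negative binomial, r=4, p=0.40.
P(Y=12) = C(11,3) · p^4 · (1−p)^8
= 165 · 0.0256 · 0.016796 = 0.0709470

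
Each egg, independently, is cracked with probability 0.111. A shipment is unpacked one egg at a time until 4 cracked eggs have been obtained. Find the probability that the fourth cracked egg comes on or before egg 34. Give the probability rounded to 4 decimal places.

Finishing within 34 eggs ⇔ at least 4 successes in the first 34. With X ~ Binomial(34, 0.111), P(Y ≤ 34) = 1 − P(X ≤ 3).
  k=0: C(34,0)·0.111^0·0.889^34 = 0.018309
  k=1: C(34,1)·0.111^1·0.889^33 = 0.077725
  k=2: C(34,2)·0.111^2·0.889^32 = 0.160127
  k=3: C(34,3)·0.111^3·0.889^31 = 0.213263
1 − 0.469424 = 0.530576

0.5306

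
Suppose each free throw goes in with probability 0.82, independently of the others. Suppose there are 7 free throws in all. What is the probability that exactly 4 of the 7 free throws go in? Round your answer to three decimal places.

0.092

X ~ Binomial(n=7, p=0.82).
P(X=4) = C(7,4) · p^4 · (1−p)^3
= 35 · 0.45212 · 0.005832 = 0.09229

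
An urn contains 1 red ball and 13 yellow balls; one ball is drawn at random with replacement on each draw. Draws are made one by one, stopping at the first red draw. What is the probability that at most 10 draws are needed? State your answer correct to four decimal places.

Y = number of draws to the first success; geometric, p = 0.071429.
P(Y ≤ 10) = 1 − (1−p)^10 = 1 − 0.476599 = 0.523401

0.5234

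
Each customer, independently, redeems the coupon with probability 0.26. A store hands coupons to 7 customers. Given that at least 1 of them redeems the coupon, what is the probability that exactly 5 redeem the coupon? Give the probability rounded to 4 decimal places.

X ~ Binomial(7, 0.26). Want P(X=5 | X≥1) = P(X=5) / P(X≥1).
P(X=5) = C(7,5)·0.26^5·0.74^2 = 0.013663
P(X≥1) = 1 − 0.121513 = 0.878487
Ratio = 0.013663 / 0.878487 = 0.015553

0.0156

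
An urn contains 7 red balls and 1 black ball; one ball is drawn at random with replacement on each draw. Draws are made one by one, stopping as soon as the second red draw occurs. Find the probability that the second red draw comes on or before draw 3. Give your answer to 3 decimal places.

Finishing within 3 draws ⇔ at least 2 successes in the first 3. With X ~ Binomial(3, 0.875), P(Y ≤ 3) = 1 − P(X ≤ 1).
  k=0: C(3,0)·0.875^0·0.125^3 = 0.00195
  k=1: C(3,1)·0.875^1·0.125^2 = 0.04102
1 − 0.04297 = 0.95703

0.957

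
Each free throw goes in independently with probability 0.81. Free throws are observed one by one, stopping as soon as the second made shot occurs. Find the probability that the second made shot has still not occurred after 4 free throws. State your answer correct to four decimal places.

0.0235

Needing more than 4 free throws ⇔ fewer than 2 successes in the first 4. With X ~ Binomial(4, 0.81), P(Y > 4) = P(X ≤ 1).
  k=0: C(4,0)·0.81^0·0.19^4 = 0.001303
  k=1: C(4,1)·0.81^1·0.19^3 = 0.022223
P(X ≤ 1) = 0.023526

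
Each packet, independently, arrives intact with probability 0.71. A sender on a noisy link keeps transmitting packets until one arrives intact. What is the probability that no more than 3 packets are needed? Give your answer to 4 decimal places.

Y = number of packets to the first success; geometric, p = 0.71.
P(Y ≤ 3) = 1 − (1−p)^3 = 1 − 0.024389 = 0.975611

0.9756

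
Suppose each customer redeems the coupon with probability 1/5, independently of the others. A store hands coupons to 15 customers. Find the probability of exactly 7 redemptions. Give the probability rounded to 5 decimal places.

X ~ Binomial(n=15, p=0.20).
P(X=7) = C(15,7) · p^7 · (1−p)^8
= 6435 · 1.28e-05 · 0.16777 = 0.0138191

0.01382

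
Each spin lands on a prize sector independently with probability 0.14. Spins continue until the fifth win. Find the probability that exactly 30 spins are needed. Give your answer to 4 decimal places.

0.0294

Y = trial on which the fifth success occurs; negative binomial, r=5, p=0.14.
P(Y=30) = C(29,4) · p^5 · (1−p)^25
= 23751 · 5.3782e-05 · 0.023039 = 0.029430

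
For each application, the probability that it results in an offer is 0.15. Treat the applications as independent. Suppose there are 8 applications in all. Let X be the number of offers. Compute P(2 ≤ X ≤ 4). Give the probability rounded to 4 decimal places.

X ~ Binomial(8, 0.15); P(2 ≤ X ≤ 4) = Σ C(8,k) p^k (1−p)^(8−k) over k:
  k=2: C(8,2)·0.15^2·0.85^6 = 0.237604
  k=3: C(8,3)·0.15^3·0.85^5 = 0.083860
  k=4: C(8,4)·0.15^4·0.85^4 = 0.018499
Total = 0.339963

0.3400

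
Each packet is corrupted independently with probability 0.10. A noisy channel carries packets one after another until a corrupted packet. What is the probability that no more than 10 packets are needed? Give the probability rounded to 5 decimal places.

0.65132

Y = number of packets to the first success; geometric, p = 0.10.
P(Y ≤ 10) = 1 − (1−p)^10 = 1 − 0.3486784 = 0.6513216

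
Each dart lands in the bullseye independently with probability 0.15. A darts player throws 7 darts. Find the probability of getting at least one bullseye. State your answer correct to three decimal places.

0.679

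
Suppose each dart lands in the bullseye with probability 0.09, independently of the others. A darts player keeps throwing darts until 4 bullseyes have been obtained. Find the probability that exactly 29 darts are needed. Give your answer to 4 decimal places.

Y = trial on which the fourth success occurs; negative binomial, r=4, p=0.09.
P(Y=29) = C(28,3) · p^4 · (1−p)^25
= 3276 · 6.561e-05 · 0.094631 = 0.020340

0.0203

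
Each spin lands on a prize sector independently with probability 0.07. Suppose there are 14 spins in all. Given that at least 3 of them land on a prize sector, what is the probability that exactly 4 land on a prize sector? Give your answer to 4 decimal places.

0.1667

X ~ Binomial(14, 0.07). Want P(X=4 | X≥3) = P(X=4) / P(X≥3).
P(X=4) = C(14,4)·0.07^4·0.93^10 = 0.011632
P(X≥3) = 1 − 0.362044 − 0.381509 − 0.186652 = 0.069795
Ratio = 0.011632 / 0.069795 = 0.166659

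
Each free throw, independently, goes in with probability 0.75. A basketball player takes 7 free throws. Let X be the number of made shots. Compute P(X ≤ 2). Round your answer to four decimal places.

0.0129

X ~ Binomial(7, 0.75); P(X ≤ 2) = Σ C(7,k) p^k (1−p)^(7−k) over k:
  k=0: C(7,0)·0.75^0·0.25^7 = 0.000061
  k=1: C(7,1)·0.75^1·0.25^6 = 0.001282
  k=2: C(7,2)·0.75^2·0.25^5 = 0.011536
Total = 0.012878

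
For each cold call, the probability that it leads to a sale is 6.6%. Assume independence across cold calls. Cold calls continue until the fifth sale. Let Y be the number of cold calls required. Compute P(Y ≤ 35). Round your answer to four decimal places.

0.0781

Finishing within 35 cold calls ⇔ at least 5 successes in the first 35. With X ~ Binomial(35, 0.066), P(Y ≤ 35) = 1 − P(X ≤ 4).
  k=0: C(35,0)·0.066^0·0.934^35 = 0.091652
  k=1: C(35,1)·0.066^1·0.934^34 = 0.226676
  k=2: C(35,2)·0.066^2·0.934^33 = 0.272303
  k=3: C(35,3)·0.066^3·0.934^32 = 0.211661
  k=4: C(35,4)·0.066^4·0.934^31 = 0.119654
1 − 0.921946 = 0.078054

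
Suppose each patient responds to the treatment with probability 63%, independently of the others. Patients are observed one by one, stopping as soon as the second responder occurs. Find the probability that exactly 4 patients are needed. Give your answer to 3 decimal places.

Y = trial on which the second success occurs; negative binomial, r=2, p=0.63.
P(Y=4) = C(3,1) · p^2 · (1−p)^2
= 3 · 0.3969 · 0.1369 = 0.16301

0.163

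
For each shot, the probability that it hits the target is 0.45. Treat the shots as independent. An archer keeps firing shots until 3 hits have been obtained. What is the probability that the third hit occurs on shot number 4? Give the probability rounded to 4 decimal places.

Y = trial on which the third success occurs; negative binomial, r=3, p=0.45.
P(Y=4) = C(3,2) · p^3 · (1−p)^1
= 3 · 0.091125 · 0.55 = 0.150356

0.1504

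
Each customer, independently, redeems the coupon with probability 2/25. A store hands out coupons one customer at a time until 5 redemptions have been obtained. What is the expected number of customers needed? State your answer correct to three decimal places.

Y = total customers until the fifth success; negative binomial with r=5, p=0.08.
E[Y] = r / p = 5 / 0.08 = 62.50000

62.500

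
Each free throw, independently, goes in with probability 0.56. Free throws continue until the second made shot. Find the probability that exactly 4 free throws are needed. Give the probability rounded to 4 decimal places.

Y = trial on which the second success occurs; negative binomial, r=2, p=0.56.
P(Y=4) = C(3,1) · p^2 · (1−p)^2
= 3 · 0.3136 · 0.1936 = 0.182139

0.1821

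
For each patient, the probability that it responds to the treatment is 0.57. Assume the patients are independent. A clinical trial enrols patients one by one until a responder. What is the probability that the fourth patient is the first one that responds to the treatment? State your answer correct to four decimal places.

0.0453

Geometric (trials to first success), p = 0.57.
P(Y = 4) = (1−p)^3 · p = 0.079507 · 0.57 = 0.045319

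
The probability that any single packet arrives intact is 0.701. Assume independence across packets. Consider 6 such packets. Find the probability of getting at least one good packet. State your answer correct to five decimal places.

0.99929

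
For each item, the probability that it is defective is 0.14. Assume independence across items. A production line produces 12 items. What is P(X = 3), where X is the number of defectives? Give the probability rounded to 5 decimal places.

X ~ Binomial(n=12, p=0.14).
P(X=3) = C(12,3) · p^3 · (1−p)^9
= 220 · 0.002744 · 0.25733 = 0.1553434

0.15534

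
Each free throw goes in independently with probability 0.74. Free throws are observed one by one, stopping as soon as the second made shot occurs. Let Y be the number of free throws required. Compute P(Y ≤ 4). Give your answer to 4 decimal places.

0.9434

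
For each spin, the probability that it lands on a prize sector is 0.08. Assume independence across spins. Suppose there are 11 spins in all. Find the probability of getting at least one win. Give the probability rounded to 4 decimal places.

P(at least one) = 1 − P(none) = 1 − (1 − 0.08)^11
= 1 − 0.399637 = 0.600363

0.6004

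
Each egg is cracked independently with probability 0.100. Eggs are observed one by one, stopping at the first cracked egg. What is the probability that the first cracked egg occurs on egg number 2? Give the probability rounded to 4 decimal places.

0.0900

Geometric (trials to first success), p = 0.10.
P(Y = 2) = (1−p)^1 · p = 0.9 · 0.10 = 0.090000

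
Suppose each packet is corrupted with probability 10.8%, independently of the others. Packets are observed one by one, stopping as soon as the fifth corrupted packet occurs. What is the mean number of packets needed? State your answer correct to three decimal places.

46.296

Y = total packets until the fifth success; negative binomial with r=5, p=0.108.
E[Y] = r / p = 5 / 0.108 = 46.29630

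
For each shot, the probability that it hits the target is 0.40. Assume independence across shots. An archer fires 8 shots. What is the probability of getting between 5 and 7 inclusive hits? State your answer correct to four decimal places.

0.1730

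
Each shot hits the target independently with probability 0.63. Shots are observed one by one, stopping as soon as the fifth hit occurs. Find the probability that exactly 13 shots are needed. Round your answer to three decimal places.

Y = trial on which the fifth success occurs; negative binomial, r=5, p=0.63.
P(Y=13) = C(12,4) · p^5 · (1−p)^8
= 495 · 0.099244 · 0.00035125 = 0.01726

0.017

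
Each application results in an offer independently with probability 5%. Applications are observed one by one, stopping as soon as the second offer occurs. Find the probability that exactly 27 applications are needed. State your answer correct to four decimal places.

0.0180

Y = trial on which the second success occurs; negative binomial, r=2, p=0.05.
P(Y=27) = C(26,1) · p^2 · (1−p)^25
= 26 · 0.0025 · 0.27739 = 0.018030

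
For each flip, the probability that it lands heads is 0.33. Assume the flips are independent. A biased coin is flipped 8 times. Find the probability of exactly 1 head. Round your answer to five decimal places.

0.16000

X ~ Binomial(n=8, p=0.33).
P(X=1) = C(8,1) · p^1 · (1−p)^7
= 8 · 0.33 · 0.060607 = 0.1600028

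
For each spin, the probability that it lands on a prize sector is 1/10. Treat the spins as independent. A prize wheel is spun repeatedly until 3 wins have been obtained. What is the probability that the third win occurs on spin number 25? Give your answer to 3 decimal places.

0.027

Y = trial on which the third success occurs; negative binomial, r=3, p=0.10.
P(Y=25) = C(24,2) · p^3 · (1−p)^22
= 276 · 0.001 · 0.098477 = 0.02718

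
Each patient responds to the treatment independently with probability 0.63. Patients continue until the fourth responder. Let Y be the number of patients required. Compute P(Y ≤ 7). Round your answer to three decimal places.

Finishing within 7 patients ⇔ at least 4 successes in the first 7. With X ~ Binomial(7, 0.63), P(Y ≤ 7) = 1 − P(X ≤ 3).
  k=0: C(7,0)·0.63^0·0.37^7 = 0.00095
  k=1: C(7,1)·0.63^1·0.37^6 = 0.01131
  k=2: C(7,2)·0.63^2·0.37^5 = 0.05780
  k=3: C(7,3)·0.63^3·0.37^4 = 0.16402
1 − 0.23408 = 0.76592

0.766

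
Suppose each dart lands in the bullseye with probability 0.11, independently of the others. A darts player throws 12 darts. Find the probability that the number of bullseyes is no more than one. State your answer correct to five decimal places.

X ~ Binomial(12, 0.11); P(X ≤ 1) = Σ C(12,k) p^k (1−p)^(12−k) over k:
  k=0: C(12,0)·0.11^0·0.89^12 = 0.2469904
  k=1: C(12,1)·0.11^1·0.89^11 = 0.3663228
Total = 0.6133132

0.61331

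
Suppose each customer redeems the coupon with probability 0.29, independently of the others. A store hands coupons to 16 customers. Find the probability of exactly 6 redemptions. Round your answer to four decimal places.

0.1551

X ~ Binomial(n=16, p=0.29).
P(X=6) = C(16,6) · p^6 · (1−p)^10
= 8008 · 0.00059482 · 0.032552 = 0.155058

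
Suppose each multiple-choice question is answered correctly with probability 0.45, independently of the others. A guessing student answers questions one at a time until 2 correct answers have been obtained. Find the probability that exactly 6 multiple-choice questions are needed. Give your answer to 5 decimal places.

0.09265

Y = trial on which the second success occurs; negative binomial, r=2, p=0.45.
P(Y=6) = C(5,1) · p^2 · (1−p)^4
= 5 · 0.2025 · 0.091506 = 0.0926501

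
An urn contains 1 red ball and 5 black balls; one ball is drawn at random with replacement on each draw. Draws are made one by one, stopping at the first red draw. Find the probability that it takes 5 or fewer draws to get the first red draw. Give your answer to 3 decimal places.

Y = number of draws to the first success; geometric, p = 0.166667.
P(Y ≤ 5) = 1 − (1−p)^5 = 1 − 0.40188 = 0.59812

0.598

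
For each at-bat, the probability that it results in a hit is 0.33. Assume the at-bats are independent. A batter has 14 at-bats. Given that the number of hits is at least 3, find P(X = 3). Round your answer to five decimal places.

0.17952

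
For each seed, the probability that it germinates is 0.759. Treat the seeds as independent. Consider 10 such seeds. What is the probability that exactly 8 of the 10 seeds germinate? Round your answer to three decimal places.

X ~ Binomial(n=10, p=0.759).
P(X=8) = C(10,8) · p^8 · (1−p)^2
= 45 · 0.11014 · 0.058081 = 0.28786

0.288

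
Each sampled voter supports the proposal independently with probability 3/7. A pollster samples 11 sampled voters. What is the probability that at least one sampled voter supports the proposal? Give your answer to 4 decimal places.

P(at least one) = 1 − P(none) = 1 − (1 − 0.428571)^11
= 1 − 0.002121 = 0.997879

0.9979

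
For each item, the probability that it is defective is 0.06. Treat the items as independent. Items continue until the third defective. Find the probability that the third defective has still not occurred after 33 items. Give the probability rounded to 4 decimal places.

0.6823

Needing more than 33 items ⇔ fewer than 3 successes in the first 33. With X ~ Binomial(33, 0.06), P(Y > 33) = P(X ≤ 2).
  k=0: C(33,0)·0.06^0·0.94^33 = 0.129783
  k=1: C(33,1)·0.06^1·0.94^32 = 0.273374
  k=2: C(33,2)·0.06^2·0.94^31 = 0.279190
P(X ≤ 2) = 0.682347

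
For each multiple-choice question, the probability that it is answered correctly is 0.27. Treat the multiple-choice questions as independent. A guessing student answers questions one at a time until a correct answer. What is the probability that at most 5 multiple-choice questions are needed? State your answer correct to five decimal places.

0.79269

Y = number of multiple-choice questions to the first success; geometric, p = 0.27.
P(Y ≤ 5) = 1 − (1−p)^5 = 1 − 0.2073072 = 0.7926928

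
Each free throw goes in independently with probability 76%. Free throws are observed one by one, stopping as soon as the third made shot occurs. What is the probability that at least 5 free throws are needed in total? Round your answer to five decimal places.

0.24496

Needing more than 4 free throws ⇔ fewer than 3 successes in the first 4. With X ~ Binomial(4, 0.76), P(Y > 4) = P(X ≤ 2).
  k=0: C(4,0)·0.76^0·0.24^4 = 0.0033178
  k=1: C(4,1)·0.76^1·0.24^3 = 0.0420250
  k=2: C(4,2)·0.76^2·0.24^2 = 0.1996186
P(X ≤ 2) = 0.2449613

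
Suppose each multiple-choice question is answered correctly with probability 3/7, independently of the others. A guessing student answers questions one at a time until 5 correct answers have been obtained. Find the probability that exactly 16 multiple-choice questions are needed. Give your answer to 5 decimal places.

Y = trial on which the fifth success occurs; negative binomial, r=5, p=0.428571.
P(Y=16) = C(15,4) · p^5 · (1−p)^11
= 1365 · 0.014458 · 0.0021212 = 0.0418630

0.04186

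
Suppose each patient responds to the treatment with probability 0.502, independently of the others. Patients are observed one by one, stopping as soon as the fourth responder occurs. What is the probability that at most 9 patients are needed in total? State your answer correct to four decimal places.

Finishing within 9 patients ⇔ at least 4 successes in the first 9. With X ~ Binomial(9, 0.502), P(Y ≤ 9) = 1 − P(X ≤ 3).
  k=0: C(9,0)·0.502^0·0.498^9 = 0.001884
  k=1: C(9,1)·0.502^1·0.498^8 = 0.017092
  k=2: C(9,2)·0.502^2·0.498^7 = 0.068915
  k=3: C(9,3)·0.502^3·0.498^6 = 0.162094
1 − 0.249985 = 0.750015

0.7500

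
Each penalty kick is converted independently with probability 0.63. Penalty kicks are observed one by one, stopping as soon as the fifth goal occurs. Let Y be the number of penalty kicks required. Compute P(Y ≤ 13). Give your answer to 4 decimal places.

0.9813

Finishing within 13 penalty kicks ⇔ at least 5 successes in the first 13. With X ~ Binomial(13, 0.63), P(Y ≤ 13) = 1 − P(X ≤ 4).
  k=0: C(13,0)·0.63^0·0.37^13 = 0.000002
  k=1: C(13,1)·0.63^1·0.37^12 = 0.000054
  k=2: C(13,2)·0.63^2·0.37^11 = 0.000551
  k=3: C(13,3)·0.63^3·0.37^10 = 0.003439
  k=4: C(13,4)·0.63^4·0.37^9 = 0.014638
1 − 0.018684 = 0.981316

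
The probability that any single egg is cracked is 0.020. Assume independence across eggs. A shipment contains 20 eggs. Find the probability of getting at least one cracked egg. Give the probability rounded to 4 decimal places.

0.3324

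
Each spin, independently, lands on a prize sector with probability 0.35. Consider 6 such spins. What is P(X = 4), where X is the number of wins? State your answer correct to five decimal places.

0.09510

X ~ Binomial(n=6, p=0.35).
P(X=4) = C(6,4) · p^4 · (1−p)^2
= 15 · 0.015006 · 0.4225 = 0.0951021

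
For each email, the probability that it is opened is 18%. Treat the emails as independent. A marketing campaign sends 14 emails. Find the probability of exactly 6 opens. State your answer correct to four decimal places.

0.0209

X ~ Binomial(n=14, p=0.18).
P(X=6) = C(14,6) · p^6 · (1−p)^8
= 3003 · 3.4012e-05 · 0.20441 = 0.020879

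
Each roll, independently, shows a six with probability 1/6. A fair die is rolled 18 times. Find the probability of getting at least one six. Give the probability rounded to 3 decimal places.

0.962

P(at least one) = 1 − P(none) = 1 − (1 − 0.166667)^18
= 1 − 0.03756 = 0.96244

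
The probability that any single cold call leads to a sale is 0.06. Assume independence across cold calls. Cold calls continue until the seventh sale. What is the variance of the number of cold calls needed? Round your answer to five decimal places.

Y = total cold calls until the seventh success; negative binomial with r=7, p=0.06.
Var(Y) = r(1−p)/p² = 7·0.94 / 0.06² = 1827.7777778

1827.77778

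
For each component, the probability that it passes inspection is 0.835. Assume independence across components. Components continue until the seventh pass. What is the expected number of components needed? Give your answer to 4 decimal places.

Y = total components until the seventh success; negative binomial with r=7, p=0.835.
E[Y] = r / p = 7 / 0.835 = 8.383234

8.3832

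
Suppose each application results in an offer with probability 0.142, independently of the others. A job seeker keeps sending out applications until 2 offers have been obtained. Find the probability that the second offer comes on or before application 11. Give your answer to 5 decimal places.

0.47678

Finishing within 11 applications ⇔ at least 2 successes in the first 11. With X ~ Binomial(11, 0.142), P(Y ≤ 11) = 1 − P(X ≤ 1).
  k=0: C(11,0)·0.142^0·0.858^11 = 0.1855069
  k=1: C(11,1)·0.142^1·0.858^10 = 0.3377178
1 − 0.5232247 = 0.4767753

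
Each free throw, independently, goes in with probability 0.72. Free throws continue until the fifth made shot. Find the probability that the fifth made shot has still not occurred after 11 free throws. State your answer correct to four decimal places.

Needing more than 11 free throws ⇔ fewer than 5 successes in the first 11. With X ~ Binomial(11, 0.72), P(Y > 11) = P(X ≤ 4).
  k=0: C(11,0)·0.72^0·0.28^11 = 0.000001
  k=1: C(11,1)·0.72^1·0.28^10 = 0.000023
  k=2: C(11,2)·0.72^2·0.28^9 = 0.000302
  k=3: C(11,3)·0.72^3·0.28^8 = 0.002327
  k=4: C(11,4)·0.72^4·0.28^7 = 0.011966
P(X ≤ 4) = 0.014619

0.0146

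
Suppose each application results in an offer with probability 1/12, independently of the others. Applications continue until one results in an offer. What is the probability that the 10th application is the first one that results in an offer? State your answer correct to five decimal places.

Geometric (trials to first success), p = 0.083333.
P(Y = 10) = (1−p)^9 · p = 0.45699 · 0.083333 = 0.0380822

0.03808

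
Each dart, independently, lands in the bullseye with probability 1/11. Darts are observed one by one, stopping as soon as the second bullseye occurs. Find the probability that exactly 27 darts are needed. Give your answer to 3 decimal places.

Y = trial on which the second success occurs; negative binomial, r=2, p=0.090909.
P(Y=27) = C(26,1) · p^2 · (1−p)^25
= 26 · 0.0082645 · 0.092296 = 0.01983

0.020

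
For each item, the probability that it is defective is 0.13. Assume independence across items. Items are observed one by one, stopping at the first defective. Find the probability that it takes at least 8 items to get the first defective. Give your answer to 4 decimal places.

Y = number of items to the first success; geometric, p = 0.13.
P(Y > 7) = P(first 7 all fail) = (1−p)^7 = 0.377255

0.3773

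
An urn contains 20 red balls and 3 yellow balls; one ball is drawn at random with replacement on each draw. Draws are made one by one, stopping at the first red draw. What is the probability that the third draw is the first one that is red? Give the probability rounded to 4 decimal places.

Geometric (trials to first success), p = 0.869565.
P(Y = 3) = (1−p)^2 · p = 0.017013 · 0.869565 = 0.014794

0.0148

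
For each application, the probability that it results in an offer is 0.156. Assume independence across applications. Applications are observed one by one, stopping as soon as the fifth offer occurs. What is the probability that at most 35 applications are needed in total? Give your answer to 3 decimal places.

0.656

Finishing within 35 applications ⇔ at least 5 successes in the first 35. With X ~ Binomial(35, 0.156), P(Y ≤ 35) = 1 − P(X ≤ 4).
  k=0: C(35,0)·0.156^0·0.844^35 = 0.00264
  k=1: C(35,1)·0.156^1·0.844^34 = 0.01709
  k=2: C(35,2)·0.156^2·0.844^33 = 0.05371
  k=3: C(35,3)·0.156^3·0.844^32 = 0.10920
  k=4: C(35,4)·0.156^4·0.844^31 = 0.16148
1 − 0.34413 = 0.65587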